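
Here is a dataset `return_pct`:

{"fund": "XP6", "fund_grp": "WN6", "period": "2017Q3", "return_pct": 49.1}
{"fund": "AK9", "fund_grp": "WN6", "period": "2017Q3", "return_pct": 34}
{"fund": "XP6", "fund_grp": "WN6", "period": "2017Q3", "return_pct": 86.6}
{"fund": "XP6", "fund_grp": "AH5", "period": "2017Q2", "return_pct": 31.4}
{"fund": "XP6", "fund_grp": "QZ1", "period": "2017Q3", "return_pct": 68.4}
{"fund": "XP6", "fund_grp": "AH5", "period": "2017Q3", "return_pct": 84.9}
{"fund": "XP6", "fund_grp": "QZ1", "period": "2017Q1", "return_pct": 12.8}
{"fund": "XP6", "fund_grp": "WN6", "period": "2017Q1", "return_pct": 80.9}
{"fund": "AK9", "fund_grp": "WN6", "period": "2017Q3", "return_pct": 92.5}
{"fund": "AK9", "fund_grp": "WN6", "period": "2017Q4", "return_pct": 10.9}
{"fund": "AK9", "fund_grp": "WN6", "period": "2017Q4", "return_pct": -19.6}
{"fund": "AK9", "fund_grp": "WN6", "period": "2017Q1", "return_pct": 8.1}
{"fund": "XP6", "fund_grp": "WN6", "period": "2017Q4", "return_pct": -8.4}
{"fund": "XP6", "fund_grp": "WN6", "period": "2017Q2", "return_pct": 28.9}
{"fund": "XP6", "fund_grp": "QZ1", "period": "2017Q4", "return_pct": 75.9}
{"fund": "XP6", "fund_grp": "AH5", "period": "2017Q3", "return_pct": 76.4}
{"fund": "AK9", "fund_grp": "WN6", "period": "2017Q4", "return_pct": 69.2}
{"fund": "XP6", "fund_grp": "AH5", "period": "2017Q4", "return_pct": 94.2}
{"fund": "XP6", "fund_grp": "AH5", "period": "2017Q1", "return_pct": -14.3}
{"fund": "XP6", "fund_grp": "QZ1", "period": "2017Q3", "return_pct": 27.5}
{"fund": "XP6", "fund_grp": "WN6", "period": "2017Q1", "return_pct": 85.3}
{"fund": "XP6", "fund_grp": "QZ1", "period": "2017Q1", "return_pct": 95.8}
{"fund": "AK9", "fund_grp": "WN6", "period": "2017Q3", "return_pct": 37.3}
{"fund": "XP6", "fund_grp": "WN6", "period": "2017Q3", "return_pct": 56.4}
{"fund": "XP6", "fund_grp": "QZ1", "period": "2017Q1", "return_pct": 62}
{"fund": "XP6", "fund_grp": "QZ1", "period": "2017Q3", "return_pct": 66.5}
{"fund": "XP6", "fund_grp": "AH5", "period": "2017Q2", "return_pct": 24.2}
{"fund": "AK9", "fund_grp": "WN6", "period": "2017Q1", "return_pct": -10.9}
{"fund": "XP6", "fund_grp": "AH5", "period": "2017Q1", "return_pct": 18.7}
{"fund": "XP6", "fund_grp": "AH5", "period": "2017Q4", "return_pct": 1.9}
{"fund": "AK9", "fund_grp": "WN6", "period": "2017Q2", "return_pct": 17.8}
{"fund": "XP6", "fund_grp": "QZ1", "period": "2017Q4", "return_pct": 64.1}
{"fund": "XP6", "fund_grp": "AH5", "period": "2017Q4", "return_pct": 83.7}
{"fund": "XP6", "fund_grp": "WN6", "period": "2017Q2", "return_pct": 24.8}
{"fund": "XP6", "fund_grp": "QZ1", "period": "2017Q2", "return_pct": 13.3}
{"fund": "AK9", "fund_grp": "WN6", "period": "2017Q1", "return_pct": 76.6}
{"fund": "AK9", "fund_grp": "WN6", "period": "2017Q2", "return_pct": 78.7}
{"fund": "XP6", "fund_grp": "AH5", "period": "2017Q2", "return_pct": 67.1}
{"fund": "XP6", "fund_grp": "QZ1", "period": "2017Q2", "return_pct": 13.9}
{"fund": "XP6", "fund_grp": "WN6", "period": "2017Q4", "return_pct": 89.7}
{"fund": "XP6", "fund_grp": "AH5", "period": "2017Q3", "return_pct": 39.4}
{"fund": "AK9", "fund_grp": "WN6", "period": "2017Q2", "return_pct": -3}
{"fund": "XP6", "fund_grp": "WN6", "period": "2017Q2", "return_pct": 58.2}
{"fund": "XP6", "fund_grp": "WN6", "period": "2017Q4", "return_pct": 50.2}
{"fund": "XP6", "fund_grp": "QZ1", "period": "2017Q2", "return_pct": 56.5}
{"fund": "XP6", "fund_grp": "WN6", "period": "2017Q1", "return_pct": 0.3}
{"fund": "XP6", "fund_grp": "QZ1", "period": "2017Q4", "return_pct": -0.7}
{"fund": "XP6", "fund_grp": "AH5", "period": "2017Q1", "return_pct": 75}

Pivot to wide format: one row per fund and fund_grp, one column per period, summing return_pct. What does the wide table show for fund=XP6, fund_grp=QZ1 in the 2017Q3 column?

162.4

Rows with fund=XP6, fund_grp=QZ1 and period=2017Q3: return_pct values are 68.4, 27.5, 66.5.
68.4 + 27.5 + 66.5 = 162.4.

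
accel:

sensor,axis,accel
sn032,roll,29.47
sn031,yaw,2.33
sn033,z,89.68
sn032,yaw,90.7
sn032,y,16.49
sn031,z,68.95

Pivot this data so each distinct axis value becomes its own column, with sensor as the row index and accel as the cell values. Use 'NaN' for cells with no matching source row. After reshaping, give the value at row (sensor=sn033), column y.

NaN

No long-format row has sensor=sn033 and axis=y, so the cell is NaN.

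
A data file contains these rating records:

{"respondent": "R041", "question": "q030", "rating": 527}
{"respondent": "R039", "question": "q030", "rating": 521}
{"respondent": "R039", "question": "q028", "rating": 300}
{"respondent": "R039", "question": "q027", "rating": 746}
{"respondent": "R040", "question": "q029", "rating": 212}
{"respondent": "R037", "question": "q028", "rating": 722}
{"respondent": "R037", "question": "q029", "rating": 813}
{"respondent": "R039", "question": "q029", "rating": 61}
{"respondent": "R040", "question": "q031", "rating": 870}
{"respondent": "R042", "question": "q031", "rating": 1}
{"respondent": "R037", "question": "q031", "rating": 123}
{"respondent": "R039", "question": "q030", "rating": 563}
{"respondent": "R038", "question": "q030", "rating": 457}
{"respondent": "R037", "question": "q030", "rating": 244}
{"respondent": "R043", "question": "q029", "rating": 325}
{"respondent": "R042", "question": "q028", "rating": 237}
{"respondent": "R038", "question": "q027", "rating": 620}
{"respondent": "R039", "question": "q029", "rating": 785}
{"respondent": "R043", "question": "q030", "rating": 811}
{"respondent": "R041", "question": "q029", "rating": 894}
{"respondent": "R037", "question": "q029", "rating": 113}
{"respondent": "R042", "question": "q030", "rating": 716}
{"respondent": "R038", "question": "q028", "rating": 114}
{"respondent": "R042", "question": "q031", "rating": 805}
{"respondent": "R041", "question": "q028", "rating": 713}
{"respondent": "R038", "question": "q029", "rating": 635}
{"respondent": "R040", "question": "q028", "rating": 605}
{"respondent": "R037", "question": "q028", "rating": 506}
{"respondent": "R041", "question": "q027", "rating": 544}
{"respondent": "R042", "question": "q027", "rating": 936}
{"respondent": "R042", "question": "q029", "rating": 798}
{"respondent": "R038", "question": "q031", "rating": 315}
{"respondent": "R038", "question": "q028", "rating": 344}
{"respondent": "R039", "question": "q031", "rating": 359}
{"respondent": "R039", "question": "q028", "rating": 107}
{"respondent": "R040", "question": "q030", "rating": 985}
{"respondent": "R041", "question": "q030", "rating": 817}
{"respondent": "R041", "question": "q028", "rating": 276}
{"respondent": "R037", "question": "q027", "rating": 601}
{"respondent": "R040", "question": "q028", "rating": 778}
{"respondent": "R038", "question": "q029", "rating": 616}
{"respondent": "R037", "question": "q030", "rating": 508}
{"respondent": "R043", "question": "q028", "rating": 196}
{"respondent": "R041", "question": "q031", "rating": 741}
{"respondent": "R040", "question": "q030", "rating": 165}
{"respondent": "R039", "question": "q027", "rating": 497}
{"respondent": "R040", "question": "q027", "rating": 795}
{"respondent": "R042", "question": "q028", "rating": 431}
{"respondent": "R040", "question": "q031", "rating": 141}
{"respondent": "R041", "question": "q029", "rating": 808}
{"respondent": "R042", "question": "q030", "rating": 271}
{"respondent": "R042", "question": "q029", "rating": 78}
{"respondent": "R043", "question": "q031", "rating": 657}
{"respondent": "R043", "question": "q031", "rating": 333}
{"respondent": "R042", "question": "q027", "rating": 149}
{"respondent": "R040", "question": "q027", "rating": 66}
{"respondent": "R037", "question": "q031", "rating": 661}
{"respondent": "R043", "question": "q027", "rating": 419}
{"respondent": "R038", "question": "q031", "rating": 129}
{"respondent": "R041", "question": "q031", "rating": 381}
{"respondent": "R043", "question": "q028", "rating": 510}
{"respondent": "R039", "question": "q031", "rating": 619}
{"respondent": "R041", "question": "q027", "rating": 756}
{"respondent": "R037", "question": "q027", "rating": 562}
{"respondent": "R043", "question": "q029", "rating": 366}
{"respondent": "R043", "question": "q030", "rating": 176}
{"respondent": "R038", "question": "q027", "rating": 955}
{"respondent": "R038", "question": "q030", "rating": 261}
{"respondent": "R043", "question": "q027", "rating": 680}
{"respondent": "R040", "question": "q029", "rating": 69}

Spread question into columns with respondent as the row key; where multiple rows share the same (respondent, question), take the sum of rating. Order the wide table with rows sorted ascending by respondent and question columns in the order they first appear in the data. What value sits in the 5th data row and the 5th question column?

With rows sorted ascending by respondent, row 5 is respondent=R041. question columns in first-appearance order: q030, q028, q027, q029, q031; column 5 is q031.
Long rows with respondent=R041, question=q031: 741 + 381 = 1122.

1122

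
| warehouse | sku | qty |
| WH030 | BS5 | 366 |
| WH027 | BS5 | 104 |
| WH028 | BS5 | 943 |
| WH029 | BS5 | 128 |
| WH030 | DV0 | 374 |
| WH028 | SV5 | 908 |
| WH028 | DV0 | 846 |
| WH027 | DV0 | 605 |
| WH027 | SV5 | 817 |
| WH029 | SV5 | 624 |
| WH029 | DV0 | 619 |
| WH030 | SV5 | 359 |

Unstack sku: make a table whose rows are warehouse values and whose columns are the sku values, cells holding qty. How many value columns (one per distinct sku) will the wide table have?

3

3 distinct sku values: SV5, DV0, BS5.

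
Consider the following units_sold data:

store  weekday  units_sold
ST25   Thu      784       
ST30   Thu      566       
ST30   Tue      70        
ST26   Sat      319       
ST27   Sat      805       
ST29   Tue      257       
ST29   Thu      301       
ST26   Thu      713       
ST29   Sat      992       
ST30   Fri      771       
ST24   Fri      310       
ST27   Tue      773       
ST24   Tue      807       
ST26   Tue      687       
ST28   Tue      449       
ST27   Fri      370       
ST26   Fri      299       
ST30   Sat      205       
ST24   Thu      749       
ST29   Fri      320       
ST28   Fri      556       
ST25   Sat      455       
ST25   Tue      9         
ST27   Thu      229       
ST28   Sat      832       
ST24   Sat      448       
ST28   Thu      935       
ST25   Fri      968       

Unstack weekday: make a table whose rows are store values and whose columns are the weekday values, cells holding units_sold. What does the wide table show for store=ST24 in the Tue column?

807

Wide layout: rows indexed by store, columns are the 4 distinct weekday values (Thu, Tue, Sat, Fri).
Cell (store=ST24, weekday=Tue) draws from the long row where store=ST24 and weekday=Tue, which has units_sold=807.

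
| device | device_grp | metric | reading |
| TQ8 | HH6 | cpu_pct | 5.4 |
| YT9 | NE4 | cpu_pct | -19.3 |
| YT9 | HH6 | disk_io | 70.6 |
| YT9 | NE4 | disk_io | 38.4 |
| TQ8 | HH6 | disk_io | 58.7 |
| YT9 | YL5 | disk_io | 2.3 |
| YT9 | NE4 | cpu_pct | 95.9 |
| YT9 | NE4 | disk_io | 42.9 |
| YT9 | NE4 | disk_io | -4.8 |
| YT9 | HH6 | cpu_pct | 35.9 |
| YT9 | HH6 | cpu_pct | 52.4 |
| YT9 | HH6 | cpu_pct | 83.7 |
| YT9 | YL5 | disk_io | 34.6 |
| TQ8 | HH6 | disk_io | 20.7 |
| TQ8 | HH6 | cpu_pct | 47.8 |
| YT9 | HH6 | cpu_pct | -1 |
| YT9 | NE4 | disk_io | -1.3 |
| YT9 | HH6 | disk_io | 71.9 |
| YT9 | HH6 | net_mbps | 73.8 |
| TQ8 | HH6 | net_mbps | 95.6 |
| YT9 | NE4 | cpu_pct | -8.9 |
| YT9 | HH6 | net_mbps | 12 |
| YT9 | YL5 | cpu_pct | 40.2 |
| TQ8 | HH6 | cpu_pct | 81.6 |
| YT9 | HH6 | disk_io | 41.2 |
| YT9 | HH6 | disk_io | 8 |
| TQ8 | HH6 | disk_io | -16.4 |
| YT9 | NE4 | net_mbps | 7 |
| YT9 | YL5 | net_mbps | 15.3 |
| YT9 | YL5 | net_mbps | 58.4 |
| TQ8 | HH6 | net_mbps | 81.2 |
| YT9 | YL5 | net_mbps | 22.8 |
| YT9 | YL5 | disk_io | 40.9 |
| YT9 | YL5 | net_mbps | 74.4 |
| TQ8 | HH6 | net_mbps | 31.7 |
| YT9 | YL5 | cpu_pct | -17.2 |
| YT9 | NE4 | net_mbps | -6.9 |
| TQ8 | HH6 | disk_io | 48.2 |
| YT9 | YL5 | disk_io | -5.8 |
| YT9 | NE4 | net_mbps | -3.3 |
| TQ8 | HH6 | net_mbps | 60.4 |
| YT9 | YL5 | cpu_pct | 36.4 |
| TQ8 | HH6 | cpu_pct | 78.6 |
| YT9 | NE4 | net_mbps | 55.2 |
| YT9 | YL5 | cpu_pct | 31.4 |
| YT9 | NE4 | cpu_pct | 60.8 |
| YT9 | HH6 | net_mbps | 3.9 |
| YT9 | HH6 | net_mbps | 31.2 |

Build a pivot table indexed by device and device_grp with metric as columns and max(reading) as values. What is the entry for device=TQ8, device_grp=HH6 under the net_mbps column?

95.6

Rows with device=TQ8, device_grp=HH6 and metric=net_mbps: reading values are 95.6, 81.2, 31.7, 60.4.
max(95.6, 81.2, 31.7, 60.4) = 95.6.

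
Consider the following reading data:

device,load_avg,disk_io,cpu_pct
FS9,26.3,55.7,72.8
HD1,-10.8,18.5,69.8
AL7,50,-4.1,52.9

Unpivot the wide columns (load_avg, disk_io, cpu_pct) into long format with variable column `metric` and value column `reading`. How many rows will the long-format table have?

9

3 device values × 3 melted columns = 9 rows.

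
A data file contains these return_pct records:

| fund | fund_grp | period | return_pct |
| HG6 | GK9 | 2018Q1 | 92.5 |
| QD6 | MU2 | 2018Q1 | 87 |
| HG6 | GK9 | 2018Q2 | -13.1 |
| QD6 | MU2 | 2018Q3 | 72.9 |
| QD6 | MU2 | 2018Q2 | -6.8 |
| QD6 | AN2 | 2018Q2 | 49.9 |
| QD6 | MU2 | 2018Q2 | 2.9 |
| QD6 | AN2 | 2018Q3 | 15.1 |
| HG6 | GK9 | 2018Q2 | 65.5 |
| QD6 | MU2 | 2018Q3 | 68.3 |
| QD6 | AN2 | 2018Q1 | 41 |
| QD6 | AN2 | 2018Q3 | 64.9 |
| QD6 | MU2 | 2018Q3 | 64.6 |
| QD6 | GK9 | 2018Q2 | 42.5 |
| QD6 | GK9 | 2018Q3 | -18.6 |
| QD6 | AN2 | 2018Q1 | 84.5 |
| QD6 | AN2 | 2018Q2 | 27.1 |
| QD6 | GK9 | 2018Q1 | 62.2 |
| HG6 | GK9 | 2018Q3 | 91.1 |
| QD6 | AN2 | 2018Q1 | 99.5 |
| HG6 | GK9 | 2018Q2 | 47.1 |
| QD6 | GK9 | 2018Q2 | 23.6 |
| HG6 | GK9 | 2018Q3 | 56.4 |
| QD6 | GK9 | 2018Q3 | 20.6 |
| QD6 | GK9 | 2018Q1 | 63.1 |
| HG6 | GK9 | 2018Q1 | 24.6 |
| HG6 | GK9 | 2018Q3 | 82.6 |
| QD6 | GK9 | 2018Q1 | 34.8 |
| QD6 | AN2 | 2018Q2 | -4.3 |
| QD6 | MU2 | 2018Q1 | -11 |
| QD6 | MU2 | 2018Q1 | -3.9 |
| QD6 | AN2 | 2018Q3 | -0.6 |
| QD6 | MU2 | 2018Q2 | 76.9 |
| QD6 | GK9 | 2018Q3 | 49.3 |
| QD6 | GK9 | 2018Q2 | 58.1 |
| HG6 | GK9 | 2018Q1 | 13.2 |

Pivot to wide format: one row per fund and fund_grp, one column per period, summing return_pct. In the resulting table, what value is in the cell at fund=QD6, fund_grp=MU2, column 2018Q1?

72.1

Rows with fund=QD6, fund_grp=MU2 and period=2018Q1: return_pct values are 87, -11, -3.9.
87 + -11 + -3.9 = 72.1.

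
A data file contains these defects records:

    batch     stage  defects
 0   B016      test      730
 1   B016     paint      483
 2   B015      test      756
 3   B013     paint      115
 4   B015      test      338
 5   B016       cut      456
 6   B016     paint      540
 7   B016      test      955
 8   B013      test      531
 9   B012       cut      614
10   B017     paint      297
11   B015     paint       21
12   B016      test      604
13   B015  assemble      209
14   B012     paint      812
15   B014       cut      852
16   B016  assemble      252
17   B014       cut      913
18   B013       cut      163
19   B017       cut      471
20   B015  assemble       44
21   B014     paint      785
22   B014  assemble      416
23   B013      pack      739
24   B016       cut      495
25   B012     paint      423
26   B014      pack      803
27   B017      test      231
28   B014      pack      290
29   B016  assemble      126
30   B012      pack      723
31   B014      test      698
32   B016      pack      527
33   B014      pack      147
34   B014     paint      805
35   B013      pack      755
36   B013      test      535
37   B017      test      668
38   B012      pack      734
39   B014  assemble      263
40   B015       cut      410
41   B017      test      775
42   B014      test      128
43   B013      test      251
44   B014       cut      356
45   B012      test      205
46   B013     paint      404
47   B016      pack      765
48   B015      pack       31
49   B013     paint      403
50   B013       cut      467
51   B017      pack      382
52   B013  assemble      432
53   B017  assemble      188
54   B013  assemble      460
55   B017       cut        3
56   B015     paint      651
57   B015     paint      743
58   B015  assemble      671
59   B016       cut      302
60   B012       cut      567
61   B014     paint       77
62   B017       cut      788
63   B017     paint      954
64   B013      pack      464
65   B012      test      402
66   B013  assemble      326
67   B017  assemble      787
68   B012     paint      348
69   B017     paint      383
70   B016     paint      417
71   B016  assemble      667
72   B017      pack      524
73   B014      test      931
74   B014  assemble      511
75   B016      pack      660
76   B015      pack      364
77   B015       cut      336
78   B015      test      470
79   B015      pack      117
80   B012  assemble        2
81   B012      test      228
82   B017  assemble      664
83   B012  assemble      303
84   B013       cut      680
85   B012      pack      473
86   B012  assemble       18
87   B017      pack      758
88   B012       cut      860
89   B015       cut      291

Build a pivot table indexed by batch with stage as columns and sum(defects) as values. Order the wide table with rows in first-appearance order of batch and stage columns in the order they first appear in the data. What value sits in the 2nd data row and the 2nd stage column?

1415

With rows in first-appearance order of batch, row 2 is batch=B015. stage columns in first-appearance order: test, paint, cut, assemble, pack; column 2 is paint.
Long rows with batch=B015, stage=paint: 21 + 651 + 743 = 1415.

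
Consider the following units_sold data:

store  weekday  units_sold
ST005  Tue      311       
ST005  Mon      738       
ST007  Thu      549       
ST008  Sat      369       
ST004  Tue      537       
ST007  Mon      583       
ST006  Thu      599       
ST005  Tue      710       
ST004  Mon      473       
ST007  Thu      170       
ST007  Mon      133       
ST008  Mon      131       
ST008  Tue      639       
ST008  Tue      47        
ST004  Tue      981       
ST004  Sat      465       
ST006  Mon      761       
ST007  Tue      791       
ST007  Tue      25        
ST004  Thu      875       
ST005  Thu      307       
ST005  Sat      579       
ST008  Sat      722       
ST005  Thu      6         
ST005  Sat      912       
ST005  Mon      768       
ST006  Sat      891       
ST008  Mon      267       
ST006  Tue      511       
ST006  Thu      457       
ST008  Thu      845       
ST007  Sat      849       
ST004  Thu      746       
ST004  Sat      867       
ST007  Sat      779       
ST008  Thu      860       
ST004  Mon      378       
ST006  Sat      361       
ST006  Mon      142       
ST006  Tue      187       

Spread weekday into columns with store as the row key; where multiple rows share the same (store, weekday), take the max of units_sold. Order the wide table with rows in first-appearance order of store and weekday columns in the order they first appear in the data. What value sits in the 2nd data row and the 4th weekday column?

849

With rows in first-appearance order of store, row 2 is store=ST007. weekday columns in first-appearance order: Tue, Mon, Thu, Sat; column 4 is Sat.
Long rows with store=ST007, weekday=Sat: max(849, 779) = 849.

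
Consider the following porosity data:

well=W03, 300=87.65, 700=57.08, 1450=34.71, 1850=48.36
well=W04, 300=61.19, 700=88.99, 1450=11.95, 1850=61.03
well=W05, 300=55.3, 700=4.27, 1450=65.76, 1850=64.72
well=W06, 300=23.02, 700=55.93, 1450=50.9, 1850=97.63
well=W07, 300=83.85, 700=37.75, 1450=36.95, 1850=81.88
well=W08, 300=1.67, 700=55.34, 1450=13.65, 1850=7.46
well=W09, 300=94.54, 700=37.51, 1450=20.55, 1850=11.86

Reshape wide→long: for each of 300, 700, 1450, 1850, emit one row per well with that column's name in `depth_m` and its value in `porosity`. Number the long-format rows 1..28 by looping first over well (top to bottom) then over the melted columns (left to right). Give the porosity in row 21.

1.67

28 rows total (7 × 4). Row 21: index ⌊(21-1)/4⌋ = 5 into well → W08; (21-1) mod 4 = 0 into the melted columns → 300.
So row 21 is (W08, 300, 1.67); porosity = 1.67.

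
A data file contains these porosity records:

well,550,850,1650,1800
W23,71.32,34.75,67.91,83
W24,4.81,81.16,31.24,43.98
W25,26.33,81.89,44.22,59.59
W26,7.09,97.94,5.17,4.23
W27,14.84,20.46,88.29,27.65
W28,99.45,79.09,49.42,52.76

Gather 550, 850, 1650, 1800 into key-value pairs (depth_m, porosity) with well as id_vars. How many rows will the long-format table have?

24

6 well values × 4 melted columns = 24 rows.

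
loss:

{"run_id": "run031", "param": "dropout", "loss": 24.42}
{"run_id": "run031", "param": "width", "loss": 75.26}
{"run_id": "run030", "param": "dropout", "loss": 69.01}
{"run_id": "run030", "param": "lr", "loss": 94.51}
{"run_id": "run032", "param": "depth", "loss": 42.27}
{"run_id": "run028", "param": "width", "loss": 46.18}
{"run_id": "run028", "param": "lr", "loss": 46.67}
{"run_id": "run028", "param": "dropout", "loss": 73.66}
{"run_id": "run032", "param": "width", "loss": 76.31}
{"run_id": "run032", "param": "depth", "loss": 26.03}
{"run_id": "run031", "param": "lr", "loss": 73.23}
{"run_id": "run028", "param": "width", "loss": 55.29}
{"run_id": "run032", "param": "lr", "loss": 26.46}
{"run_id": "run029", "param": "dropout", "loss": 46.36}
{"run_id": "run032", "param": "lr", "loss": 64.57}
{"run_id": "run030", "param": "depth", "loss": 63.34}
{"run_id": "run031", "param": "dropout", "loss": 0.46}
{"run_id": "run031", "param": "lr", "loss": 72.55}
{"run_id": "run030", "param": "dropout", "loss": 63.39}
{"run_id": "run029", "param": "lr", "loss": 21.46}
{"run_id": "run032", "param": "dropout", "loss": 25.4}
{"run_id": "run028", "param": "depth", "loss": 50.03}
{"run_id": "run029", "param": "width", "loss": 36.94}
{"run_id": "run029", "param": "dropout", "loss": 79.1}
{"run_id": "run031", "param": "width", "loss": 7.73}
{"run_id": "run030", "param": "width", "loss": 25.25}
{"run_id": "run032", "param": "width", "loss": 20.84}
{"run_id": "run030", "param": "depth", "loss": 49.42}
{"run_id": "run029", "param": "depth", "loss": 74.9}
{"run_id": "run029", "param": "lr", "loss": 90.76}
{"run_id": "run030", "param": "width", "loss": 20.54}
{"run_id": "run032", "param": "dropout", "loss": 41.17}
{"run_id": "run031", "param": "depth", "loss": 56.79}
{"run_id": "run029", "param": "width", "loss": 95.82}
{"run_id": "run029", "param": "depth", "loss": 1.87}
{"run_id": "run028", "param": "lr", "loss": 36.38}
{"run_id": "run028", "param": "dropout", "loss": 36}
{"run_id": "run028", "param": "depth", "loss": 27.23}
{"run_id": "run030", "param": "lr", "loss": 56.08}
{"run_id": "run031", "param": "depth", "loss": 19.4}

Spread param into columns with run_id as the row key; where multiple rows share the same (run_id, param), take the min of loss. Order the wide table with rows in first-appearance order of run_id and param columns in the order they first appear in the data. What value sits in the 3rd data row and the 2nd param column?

With rows in first-appearance order of run_id, row 3 is run_id=run032. param columns in first-appearance order: dropout, width, lr, depth; column 2 is width.
Long rows with run_id=run032, param=width: min(76.31, 20.84) = 20.84.

20.84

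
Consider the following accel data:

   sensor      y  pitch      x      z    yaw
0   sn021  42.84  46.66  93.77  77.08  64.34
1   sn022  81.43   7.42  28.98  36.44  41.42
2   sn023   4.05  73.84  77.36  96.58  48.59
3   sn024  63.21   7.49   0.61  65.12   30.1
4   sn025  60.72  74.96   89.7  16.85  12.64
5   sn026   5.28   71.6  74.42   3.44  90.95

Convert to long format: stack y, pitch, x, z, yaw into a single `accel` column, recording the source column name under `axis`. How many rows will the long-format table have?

6 sensor values × 5 melted columns = 30 rows.

30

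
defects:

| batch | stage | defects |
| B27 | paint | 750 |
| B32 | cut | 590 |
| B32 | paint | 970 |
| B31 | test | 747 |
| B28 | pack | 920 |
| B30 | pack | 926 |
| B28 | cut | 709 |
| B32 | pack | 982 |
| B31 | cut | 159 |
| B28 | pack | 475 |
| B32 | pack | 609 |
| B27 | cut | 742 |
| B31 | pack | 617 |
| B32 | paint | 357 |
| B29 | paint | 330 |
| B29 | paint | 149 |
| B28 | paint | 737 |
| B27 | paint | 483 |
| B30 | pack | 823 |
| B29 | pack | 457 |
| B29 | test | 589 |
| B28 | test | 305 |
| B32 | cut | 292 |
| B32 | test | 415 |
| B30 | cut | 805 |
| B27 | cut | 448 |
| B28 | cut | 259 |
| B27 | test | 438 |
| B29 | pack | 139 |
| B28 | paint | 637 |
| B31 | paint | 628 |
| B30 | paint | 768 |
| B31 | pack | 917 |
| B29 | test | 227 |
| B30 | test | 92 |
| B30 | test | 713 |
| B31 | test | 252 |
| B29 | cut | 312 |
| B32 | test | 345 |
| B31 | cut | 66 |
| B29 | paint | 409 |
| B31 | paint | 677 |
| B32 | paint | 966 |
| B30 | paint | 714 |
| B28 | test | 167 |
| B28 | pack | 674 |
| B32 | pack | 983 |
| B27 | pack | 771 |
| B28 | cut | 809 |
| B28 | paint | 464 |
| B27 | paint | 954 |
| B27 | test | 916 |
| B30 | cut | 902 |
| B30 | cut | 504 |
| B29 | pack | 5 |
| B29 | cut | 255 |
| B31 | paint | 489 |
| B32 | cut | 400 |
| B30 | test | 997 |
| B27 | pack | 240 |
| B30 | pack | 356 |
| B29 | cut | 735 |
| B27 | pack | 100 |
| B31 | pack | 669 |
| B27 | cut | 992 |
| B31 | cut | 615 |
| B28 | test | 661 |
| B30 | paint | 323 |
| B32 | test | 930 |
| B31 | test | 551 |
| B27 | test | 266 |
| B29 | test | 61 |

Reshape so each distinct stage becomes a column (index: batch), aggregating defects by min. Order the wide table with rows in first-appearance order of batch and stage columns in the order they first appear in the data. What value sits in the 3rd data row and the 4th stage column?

With rows in first-appearance order of batch, row 3 is batch=B31. stage columns in first-appearance order: paint, cut, test, pack; column 4 is pack.
Long rows with batch=B31, stage=pack: min(617, 917, 669) = 617.

617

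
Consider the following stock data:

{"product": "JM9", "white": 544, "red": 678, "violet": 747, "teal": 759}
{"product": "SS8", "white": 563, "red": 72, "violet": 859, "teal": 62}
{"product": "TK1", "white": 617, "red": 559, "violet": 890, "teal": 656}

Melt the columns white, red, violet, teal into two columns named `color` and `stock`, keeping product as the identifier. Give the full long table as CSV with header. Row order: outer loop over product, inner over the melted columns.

Each (product, column) pair becomes one row: 3 × 4 = 12 rows.
For example, (JM9, white) → stock=544.

product,color,stock
JM9,white,544
JM9,red,678
JM9,violet,747
JM9,teal,759
SS8,white,563
SS8,red,72
SS8,violet,859
SS8,teal,62
TK1,white,617
TK1,red,559
TK1,violet,890
TK1,teal,656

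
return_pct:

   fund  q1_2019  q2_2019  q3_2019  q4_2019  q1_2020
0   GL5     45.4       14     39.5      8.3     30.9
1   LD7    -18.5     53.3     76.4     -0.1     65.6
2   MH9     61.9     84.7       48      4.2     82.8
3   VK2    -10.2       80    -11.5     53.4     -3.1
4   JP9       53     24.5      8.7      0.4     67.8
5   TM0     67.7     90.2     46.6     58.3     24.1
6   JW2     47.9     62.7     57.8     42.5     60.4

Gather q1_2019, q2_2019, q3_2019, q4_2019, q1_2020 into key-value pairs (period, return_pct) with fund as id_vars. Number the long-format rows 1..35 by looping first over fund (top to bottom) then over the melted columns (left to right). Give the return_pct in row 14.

4.2

35 rows total (7 × 5). Row 14: index ⌊(14-1)/5⌋ = 2 into fund → MH9; (14-1) mod 5 = 3 into the melted columns → q4_2019.
So row 14 is (MH9, q4_2019, 4.2); return_pct = 4.2.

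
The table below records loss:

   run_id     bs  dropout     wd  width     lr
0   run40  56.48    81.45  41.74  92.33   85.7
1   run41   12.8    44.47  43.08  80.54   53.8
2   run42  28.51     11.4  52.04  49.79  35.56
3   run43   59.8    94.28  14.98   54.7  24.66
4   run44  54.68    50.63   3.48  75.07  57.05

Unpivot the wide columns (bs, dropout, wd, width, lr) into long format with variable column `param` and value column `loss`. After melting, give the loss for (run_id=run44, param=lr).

Unpivoting turns each (run_id, wide-column) pair into one long row.
The wide cell at row run44, column lr holds 57.05, so the long row (run44, lr) has loss=57.05.

57.05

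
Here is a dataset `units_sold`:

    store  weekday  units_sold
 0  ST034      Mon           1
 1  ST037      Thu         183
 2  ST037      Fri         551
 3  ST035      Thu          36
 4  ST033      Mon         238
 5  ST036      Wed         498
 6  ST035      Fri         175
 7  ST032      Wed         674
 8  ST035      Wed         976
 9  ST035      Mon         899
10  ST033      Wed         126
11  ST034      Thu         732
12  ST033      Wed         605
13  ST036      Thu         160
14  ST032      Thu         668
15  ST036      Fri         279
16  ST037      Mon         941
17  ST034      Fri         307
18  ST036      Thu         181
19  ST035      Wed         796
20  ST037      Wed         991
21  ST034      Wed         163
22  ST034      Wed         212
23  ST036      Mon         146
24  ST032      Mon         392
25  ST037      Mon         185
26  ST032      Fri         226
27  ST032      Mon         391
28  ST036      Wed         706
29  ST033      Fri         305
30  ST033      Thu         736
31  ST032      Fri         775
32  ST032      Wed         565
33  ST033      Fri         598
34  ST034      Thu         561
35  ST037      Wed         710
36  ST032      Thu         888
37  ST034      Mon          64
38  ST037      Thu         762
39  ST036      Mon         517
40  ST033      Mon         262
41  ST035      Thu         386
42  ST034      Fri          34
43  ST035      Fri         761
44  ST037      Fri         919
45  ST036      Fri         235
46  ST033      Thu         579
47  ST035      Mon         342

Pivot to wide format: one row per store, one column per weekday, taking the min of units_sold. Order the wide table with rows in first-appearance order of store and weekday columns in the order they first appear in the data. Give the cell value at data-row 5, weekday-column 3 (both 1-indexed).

235

With rows in first-appearance order of store, row 5 is store=ST036. weekday columns in first-appearance order: Mon, Thu, Fri, Wed; column 3 is Fri.
Long rows with store=ST036, weekday=Fri: min(279, 235) = 235.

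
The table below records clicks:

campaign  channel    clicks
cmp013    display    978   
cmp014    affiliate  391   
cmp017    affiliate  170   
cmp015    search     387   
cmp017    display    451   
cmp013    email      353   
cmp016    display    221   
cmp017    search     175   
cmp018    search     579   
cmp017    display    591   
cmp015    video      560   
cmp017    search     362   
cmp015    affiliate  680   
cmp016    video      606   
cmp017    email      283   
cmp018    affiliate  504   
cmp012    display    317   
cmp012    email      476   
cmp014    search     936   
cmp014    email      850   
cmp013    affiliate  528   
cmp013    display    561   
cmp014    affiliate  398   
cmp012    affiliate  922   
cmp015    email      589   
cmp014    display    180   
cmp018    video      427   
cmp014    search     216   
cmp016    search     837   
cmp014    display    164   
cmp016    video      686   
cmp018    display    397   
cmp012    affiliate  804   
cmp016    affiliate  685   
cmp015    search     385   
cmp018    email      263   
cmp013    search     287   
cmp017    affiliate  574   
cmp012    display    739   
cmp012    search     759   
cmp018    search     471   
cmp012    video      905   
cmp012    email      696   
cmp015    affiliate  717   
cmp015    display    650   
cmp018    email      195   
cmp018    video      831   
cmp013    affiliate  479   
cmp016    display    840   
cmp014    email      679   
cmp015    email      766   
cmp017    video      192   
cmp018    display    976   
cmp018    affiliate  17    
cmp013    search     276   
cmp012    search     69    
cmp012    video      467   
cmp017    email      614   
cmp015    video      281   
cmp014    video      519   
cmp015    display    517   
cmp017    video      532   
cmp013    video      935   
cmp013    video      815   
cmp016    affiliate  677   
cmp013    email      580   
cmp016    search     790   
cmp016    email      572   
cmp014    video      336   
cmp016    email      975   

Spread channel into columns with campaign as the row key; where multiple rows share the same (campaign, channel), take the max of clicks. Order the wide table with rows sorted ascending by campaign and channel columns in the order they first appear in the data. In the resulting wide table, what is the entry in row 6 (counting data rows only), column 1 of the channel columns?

591

With rows sorted ascending by campaign, row 6 is campaign=cmp017. channel columns in first-appearance order: display, affiliate, search, email, video; column 1 is display.
Long rows with campaign=cmp017, channel=display: max(451, 591) = 591.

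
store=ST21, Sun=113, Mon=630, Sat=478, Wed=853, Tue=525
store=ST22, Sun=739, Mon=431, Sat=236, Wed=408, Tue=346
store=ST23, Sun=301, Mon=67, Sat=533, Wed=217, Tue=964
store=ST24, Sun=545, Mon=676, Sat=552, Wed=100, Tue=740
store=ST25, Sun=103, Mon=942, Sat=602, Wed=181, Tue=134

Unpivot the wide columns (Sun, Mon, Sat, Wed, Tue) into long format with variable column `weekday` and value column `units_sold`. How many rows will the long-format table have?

25

5 store values × 5 melted columns = 25 rows.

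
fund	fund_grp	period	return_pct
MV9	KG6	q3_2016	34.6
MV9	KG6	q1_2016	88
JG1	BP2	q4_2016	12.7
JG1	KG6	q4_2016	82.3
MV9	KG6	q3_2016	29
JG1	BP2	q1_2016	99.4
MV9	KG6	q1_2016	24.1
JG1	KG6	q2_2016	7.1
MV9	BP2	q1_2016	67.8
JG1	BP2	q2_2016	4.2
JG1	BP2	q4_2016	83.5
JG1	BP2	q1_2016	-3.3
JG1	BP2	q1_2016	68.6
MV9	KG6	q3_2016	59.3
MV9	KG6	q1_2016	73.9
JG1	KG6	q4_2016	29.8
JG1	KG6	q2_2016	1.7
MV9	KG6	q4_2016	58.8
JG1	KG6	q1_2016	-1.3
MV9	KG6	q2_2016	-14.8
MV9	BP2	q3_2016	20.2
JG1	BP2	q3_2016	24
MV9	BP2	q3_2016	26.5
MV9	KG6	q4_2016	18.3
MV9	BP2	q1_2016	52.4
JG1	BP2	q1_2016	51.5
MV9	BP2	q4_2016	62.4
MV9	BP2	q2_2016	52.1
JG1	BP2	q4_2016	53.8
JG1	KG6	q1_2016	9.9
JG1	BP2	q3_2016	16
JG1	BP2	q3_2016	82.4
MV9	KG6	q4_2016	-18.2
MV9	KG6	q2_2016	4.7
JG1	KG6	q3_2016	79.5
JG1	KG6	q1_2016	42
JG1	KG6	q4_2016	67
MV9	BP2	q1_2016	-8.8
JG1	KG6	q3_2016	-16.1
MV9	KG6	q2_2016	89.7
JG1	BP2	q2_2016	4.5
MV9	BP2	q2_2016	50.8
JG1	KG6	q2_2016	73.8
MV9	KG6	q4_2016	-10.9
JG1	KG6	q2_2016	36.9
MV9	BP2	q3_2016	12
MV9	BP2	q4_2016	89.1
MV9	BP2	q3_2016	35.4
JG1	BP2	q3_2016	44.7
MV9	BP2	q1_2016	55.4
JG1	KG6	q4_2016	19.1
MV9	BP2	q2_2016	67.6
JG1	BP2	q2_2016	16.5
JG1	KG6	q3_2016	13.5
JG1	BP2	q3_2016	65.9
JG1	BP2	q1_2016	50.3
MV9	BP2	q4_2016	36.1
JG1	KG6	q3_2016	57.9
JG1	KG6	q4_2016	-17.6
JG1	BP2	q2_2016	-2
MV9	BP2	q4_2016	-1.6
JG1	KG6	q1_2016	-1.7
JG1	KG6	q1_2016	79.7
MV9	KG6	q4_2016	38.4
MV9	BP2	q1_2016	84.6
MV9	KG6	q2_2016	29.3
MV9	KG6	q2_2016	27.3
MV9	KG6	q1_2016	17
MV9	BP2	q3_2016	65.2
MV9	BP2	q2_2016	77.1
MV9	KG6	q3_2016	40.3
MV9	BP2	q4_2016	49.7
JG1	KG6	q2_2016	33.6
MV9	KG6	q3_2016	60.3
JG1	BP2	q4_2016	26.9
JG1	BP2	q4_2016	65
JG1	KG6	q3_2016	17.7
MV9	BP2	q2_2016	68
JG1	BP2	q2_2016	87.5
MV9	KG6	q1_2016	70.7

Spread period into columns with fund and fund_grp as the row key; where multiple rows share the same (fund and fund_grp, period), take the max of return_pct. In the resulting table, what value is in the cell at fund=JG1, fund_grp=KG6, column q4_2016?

Rows with fund=JG1, fund_grp=KG6 and period=q4_2016: return_pct values are 82.3, 29.8, 67, 19.1, -17.6.
max(82.3, 29.8, 67, 19.1, -17.6) = 82.3.

82.3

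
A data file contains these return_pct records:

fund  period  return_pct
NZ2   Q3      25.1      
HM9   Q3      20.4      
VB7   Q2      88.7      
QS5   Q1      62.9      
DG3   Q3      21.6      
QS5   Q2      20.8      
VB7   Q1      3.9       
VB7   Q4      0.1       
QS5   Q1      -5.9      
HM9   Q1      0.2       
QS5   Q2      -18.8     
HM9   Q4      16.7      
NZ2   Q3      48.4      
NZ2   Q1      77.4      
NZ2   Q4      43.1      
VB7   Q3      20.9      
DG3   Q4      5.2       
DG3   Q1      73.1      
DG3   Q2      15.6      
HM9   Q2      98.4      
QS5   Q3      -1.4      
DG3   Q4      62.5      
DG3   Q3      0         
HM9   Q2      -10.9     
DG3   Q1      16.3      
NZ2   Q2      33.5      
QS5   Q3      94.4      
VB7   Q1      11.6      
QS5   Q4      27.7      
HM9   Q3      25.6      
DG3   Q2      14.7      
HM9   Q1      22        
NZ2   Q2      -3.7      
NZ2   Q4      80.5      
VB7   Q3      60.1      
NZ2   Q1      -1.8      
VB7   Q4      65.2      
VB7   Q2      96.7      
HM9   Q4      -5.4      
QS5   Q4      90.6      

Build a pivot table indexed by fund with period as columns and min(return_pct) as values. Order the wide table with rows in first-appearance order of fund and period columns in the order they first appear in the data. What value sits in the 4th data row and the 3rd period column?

With rows in first-appearance order of fund, row 4 is fund=QS5. period columns in first-appearance order: Q3, Q2, Q1, Q4; column 3 is Q1.
Long rows with fund=QS5, period=Q1: min(62.9, -5.9) = -5.9.

-5.9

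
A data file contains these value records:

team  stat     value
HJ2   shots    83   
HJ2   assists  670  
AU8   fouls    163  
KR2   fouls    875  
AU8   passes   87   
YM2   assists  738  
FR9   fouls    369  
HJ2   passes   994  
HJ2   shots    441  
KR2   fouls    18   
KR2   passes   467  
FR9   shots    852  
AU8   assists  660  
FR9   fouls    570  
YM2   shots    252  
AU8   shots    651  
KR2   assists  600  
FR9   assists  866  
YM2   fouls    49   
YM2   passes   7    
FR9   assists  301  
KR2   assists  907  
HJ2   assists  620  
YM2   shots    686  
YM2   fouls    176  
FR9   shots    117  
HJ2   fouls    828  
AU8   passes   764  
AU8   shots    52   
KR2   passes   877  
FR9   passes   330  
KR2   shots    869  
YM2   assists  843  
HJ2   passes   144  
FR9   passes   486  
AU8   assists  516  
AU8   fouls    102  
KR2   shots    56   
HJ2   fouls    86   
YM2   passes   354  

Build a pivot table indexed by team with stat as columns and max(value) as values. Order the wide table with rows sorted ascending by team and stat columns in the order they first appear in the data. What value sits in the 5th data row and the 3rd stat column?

176

With rows sorted ascending by team, row 5 is team=YM2. stat columns in first-appearance order: shots, assists, fouls, passes; column 3 is fouls.
Long rows with team=YM2, stat=fouls: max(49, 176) = 176.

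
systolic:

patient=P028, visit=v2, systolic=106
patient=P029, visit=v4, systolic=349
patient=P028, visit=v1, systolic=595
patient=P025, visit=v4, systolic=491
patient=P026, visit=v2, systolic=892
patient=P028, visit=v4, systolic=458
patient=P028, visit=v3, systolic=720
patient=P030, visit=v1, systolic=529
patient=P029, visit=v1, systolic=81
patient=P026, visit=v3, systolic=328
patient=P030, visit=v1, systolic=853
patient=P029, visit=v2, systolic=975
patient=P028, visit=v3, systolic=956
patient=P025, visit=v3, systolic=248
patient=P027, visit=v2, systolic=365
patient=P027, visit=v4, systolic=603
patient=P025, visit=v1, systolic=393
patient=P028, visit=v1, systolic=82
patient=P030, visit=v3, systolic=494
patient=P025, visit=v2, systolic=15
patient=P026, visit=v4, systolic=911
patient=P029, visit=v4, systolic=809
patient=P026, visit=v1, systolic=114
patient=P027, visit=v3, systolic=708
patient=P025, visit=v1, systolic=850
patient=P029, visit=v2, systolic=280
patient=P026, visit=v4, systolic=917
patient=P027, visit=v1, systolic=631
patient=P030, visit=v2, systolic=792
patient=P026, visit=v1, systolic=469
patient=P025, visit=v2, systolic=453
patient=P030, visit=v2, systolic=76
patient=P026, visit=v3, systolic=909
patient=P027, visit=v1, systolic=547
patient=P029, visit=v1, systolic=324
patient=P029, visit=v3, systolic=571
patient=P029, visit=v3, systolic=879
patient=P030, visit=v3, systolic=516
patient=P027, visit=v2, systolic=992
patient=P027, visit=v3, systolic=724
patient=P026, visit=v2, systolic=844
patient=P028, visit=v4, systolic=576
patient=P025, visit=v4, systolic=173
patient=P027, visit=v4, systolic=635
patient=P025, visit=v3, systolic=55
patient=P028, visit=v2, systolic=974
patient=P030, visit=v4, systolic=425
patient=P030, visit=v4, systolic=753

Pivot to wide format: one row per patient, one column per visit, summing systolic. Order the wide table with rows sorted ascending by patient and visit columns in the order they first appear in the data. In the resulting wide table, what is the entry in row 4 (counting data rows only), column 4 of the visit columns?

1676

With rows sorted ascending by patient, row 4 is patient=P028. visit columns in first-appearance order: v2, v4, v1, v3; column 4 is v3.
Long rows with patient=P028, visit=v3: 720 + 956 = 1676.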